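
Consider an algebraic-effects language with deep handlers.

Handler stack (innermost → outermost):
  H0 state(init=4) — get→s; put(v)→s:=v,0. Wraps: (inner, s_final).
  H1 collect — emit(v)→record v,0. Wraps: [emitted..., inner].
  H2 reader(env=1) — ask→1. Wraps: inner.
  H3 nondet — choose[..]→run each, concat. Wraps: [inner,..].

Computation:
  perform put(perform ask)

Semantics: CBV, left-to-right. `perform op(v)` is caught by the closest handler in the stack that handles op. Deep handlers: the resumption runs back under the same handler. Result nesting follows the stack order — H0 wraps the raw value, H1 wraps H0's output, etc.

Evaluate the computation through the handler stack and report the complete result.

Answer: [[(0, 1)]]

Step-by-step:
ask @ H2 ⇒ 1
put(1) @ H0 ⇒ s:=1
H0 returns (0, 1)
H1 returns [(0, 1)]
H2 returns [(0, 1)]
H3 returns [[(0, 1)]]
= [[(0, 1)]]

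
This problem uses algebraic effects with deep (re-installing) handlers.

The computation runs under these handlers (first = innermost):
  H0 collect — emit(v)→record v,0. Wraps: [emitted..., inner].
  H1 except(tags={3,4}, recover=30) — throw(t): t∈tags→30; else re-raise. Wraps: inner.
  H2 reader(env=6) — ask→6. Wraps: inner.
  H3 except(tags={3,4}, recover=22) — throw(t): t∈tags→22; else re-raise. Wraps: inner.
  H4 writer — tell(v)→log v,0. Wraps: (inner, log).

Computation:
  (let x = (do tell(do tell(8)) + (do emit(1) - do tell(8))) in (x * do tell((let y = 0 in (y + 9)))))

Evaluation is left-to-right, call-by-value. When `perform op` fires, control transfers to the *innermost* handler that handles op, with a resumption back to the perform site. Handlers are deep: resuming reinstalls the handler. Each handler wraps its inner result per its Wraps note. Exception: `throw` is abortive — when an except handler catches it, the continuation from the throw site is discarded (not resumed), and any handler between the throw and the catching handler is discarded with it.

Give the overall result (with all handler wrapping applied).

Answer: ([1, 0], (8, 0, 8, 9))

Step-by-step:
tell(8) @ H4 ⇒ log+=8
tell(0) @ H4 ⇒ log+=0
emit(1) @ H0 ⇒ out+=1
tell(8) @ H4 ⇒ log+=8
tell(9) @ H4 ⇒ log+=9
H0 returns [1, 0]
H1 returns [1, 0]
H2 returns [1, 0]
H3 returns [1, 0]
H4 returns ([1, 0], (8, 0, 8, 9))
= ([1, 0], (8, 0, 8, 9))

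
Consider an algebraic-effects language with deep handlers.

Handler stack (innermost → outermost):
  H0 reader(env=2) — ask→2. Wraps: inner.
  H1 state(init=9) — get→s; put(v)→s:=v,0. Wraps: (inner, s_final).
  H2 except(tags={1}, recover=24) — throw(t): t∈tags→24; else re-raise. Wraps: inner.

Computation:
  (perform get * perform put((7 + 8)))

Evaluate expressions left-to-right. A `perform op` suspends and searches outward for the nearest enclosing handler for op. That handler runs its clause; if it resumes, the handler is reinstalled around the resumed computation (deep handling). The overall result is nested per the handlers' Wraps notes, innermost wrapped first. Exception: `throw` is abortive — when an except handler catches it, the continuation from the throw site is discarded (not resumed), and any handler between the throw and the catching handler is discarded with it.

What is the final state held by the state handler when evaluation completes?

Evaluation trace:
get @ H1 ⇒ 9
put(15) @ H1 ⇒ s:=15
H0 returns 0
H1 returns (0, 15)
H2 returns (0, 15)
= (0, 15)

Answer: 15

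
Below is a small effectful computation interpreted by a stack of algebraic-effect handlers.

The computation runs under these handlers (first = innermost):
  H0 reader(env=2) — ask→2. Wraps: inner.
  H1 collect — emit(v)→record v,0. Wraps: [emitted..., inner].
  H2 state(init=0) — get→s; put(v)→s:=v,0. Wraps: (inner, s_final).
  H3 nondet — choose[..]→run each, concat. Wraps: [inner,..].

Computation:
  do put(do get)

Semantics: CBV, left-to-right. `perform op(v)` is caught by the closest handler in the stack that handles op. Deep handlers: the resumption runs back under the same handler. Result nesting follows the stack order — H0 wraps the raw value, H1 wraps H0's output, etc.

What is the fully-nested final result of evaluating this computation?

Answer: [([0], 0)]

Step-by-step:
get @ H2 ⇒ 0
put(0) @ H2 ⇒ s:=0
H0 returns 0
H1 returns [0]
H2 returns ([0], 0)
H3 returns [([0], 0)]
= [([0], 0)]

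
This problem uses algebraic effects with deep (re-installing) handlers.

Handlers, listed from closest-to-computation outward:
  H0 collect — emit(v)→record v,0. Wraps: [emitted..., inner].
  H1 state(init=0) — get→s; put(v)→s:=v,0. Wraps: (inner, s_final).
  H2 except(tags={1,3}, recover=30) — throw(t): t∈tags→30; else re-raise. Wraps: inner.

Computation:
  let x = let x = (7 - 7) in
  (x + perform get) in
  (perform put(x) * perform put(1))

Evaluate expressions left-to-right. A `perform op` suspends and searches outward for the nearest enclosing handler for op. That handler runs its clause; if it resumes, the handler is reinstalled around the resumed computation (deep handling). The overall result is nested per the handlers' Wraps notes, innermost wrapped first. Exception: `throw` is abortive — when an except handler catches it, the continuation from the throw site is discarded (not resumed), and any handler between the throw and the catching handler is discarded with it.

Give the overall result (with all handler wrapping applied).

Evaluation trace:
get @ H1 ⇒ 0
put(0) @ H1 ⇒ s:=0
put(1) @ H1 ⇒ s:=1
H0 returns [0]
H1 returns ([0], 1)
H2 returns ([0], 1)
= ([0], 1)

Answer: ([0], 1)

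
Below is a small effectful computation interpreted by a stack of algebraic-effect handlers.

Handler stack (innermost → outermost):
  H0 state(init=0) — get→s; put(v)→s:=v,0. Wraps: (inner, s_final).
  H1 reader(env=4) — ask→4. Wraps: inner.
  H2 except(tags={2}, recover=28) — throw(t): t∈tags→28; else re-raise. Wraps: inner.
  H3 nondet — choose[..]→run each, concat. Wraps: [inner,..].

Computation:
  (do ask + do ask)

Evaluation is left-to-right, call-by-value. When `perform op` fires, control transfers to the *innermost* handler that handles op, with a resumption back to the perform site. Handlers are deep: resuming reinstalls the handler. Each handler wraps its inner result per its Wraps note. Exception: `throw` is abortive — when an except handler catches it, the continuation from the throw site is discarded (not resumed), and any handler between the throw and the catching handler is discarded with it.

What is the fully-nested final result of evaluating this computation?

Evaluation trace:
ask @ H1 ⇒ 4
ask @ H1 ⇒ 4
H0 returns (8, 0)
H1 returns (8, 0)
H2 returns (8, 0)
H3 returns [(8, 0)]
= [(8, 0)]

Answer: [(8, 0)]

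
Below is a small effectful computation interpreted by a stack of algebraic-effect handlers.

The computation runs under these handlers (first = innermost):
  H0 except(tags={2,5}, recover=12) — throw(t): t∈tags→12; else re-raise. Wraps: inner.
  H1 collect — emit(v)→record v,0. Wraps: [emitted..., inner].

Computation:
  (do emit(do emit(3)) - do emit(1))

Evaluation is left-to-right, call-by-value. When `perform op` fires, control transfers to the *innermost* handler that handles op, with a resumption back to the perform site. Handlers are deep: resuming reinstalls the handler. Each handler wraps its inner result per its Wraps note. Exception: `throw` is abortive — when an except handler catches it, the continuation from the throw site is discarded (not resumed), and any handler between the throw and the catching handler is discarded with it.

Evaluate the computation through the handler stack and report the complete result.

Step-by-step:
emit(3) @ H1 ⇒ out+=3
emit(0) @ H1 ⇒ out+=0
emit(1) @ H1 ⇒ out+=1
H0 returns 0
H1 returns [3, 0, 1, 0]
= [3, 0, 1, 0]

Answer: [3, 0, 1, 0]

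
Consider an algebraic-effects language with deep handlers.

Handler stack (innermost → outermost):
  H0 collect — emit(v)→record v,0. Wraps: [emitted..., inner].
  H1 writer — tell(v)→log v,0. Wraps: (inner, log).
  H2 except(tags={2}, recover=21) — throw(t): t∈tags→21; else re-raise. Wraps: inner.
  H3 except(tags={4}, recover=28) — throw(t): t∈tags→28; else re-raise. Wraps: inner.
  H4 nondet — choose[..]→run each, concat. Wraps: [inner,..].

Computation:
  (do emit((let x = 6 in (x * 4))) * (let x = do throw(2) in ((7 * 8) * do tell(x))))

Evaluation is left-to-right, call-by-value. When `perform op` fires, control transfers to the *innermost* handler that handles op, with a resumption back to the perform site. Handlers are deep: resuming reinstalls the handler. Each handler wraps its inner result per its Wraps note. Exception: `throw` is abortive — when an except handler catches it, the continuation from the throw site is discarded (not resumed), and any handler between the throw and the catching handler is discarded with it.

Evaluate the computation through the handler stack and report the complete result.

Answer: [21]

Evaluation trace:
emit(24) @ H0 ⇒ out+=24
throw(2) @ H2 caught ⇒ 21
H3 returns 21
H4 returns [21]
= [21]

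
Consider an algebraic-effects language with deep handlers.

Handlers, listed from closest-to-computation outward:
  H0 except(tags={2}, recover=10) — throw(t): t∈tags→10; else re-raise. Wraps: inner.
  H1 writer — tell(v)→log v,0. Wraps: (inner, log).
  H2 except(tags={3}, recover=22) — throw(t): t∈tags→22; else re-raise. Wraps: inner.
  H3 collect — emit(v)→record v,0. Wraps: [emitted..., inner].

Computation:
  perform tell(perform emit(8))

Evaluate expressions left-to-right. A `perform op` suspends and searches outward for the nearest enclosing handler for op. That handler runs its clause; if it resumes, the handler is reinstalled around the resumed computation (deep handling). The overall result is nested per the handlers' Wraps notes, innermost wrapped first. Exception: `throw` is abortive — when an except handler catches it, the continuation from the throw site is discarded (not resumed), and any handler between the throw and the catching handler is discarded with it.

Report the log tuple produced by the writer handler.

Step-by-step:
emit(8) @ H3 ⇒ out+=8
tell(0) @ H1 ⇒ log+=0
H0 returns 0
H1 returns (0, (0))
H2 returns (0, (0))
H3 returns [8, (0, (0))]
= [8, (0, (0))]

Answer: (0)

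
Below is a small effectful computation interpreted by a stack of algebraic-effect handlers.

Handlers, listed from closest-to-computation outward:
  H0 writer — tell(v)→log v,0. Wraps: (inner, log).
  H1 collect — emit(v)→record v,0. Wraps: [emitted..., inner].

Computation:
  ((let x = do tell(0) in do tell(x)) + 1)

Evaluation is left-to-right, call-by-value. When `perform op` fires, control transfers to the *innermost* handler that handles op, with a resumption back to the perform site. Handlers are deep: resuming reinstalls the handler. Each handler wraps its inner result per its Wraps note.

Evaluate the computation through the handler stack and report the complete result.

Working:
tell(0) @ H0 ⇒ log+=0
tell(0) @ H0 ⇒ log+=0
H0 returns (1, (0, 0))
H1 returns [(1, (0, 0))]
= [(1, (0, 0))]

Answer: [(1, (0, 0))]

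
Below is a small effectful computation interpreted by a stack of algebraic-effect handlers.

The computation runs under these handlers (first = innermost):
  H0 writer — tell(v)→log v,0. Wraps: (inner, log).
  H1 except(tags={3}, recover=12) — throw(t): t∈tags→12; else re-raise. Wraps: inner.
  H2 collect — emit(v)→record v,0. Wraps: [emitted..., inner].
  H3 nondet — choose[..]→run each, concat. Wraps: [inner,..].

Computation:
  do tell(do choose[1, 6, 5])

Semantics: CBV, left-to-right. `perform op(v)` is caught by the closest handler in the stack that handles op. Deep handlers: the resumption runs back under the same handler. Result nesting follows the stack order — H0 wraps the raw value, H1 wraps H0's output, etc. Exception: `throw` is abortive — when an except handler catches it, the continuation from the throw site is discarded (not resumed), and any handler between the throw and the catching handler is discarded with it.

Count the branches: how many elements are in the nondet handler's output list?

Answer: 3

Step-by-step:
choose[1, 6, 5] @ H3
  branch[0] choose=1:
    tell(1) @ H0 ⇒ log+=1
    H0 returns (0, (1))
    H1 returns (0, (1))
    H2 returns [(0, (1))]
    H3 returns [[(0, (1))]]
  branch[1] choose=6:
    tell(6) @ H0 ⇒ log+=6
    H0 returns (0, (6))
    H1 returns (0, (6))
    H2 returns [(0, (6))]
    H3 returns [[(0, (6))]]
  branch[2] choose=5:
    tell(5) @ H0 ⇒ log+=5
    H0 returns (0, (5))
    H1 returns (0, (5))
    H2 returns [(0, (5))]
    H3 returns [[(0, (5))]]
= [[(0, (1))], [(0, (6))], [(0, (5))]]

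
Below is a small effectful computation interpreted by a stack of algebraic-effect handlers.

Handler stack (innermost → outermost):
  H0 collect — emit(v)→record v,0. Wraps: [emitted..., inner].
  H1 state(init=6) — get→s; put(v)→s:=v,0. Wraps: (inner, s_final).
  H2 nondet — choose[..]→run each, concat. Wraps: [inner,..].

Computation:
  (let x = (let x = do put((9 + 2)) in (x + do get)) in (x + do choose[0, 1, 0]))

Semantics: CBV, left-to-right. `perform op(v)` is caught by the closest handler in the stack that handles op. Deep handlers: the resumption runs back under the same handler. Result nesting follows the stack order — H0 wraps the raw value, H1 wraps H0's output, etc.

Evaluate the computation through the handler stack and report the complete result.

Step-by-step:
put(11) @ H1 ⇒ s:=11
get @ H1 ⇒ 11
choose[0, 1, 0] @ H2
  branch[0] choose=0:
    H0 returns [11]
    H1 returns ([11], 11)
    H2 returns [([11], 11)]
  branch[1] choose=1:
    H0 returns [12]
    H1 returns ([12], 11)
    H2 returns [([12], 11)]
  branch[2] choose=0:
    H0 returns [11]
    H1 returns ([11], 11)
    H2 returns [([11], 11)]
= [([11], 11), ([12], 11), ([11], 11)]

Answer: [([11], 11), ([12], 11), ([11], 11)]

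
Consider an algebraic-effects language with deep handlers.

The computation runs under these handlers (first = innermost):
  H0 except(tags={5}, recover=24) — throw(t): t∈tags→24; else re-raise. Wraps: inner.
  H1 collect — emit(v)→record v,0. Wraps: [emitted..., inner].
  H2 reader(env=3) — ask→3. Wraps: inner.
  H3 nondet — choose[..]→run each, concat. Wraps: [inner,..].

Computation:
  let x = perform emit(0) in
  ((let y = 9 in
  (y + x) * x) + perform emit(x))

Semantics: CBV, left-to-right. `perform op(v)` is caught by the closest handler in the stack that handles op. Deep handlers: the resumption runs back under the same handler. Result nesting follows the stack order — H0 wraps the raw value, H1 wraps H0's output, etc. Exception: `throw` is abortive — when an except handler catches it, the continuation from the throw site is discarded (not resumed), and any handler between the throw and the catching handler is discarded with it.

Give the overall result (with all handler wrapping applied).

Answer: [[0, 0, 0]]

Working:
emit(0) @ H1 ⇒ out+=0
emit(0) @ H1 ⇒ out+=0
H0 returns 0
H1 returns [0, 0, 0]
H2 returns [0, 0, 0]
H3 returns [[0, 0, 0]]
= [[0, 0, 0]]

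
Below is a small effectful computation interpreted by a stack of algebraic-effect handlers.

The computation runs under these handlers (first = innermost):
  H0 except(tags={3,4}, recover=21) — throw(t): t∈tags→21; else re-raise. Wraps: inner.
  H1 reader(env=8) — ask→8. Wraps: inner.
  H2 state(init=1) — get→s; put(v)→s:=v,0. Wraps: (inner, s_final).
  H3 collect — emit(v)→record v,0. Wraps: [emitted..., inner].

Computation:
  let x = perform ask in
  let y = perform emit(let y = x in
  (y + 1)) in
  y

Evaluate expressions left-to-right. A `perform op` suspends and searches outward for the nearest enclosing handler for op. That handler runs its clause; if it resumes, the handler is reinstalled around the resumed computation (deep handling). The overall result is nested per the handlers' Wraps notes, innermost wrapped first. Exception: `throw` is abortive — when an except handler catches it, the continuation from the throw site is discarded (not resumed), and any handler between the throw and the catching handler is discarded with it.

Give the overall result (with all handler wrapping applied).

Evaluation trace:
ask @ H1 ⇒ 8
emit(9) @ H3 ⇒ out+=9
H0 returns 0
H1 returns 0
H2 returns (0, 1)
H3 returns [9, (0, 1)]
= [9, (0, 1)]

Answer: [9, (0, 1)]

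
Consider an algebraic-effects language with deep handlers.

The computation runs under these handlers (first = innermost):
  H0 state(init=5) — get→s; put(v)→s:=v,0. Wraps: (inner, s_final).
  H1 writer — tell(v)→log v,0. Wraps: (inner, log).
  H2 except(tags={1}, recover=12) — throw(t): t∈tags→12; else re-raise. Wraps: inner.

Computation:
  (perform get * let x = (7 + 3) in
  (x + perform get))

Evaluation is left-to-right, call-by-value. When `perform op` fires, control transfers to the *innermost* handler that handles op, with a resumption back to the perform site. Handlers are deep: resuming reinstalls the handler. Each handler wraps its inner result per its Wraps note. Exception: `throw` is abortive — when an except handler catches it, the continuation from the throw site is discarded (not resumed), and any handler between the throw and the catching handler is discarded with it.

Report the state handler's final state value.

Answer: 5

Working:
get @ H0 ⇒ 5
get @ H0 ⇒ 5
H0 returns (75, 5)
H1 returns ((75, 5), ())
H2 returns ((75, 5), ())
= ((75, 5), ())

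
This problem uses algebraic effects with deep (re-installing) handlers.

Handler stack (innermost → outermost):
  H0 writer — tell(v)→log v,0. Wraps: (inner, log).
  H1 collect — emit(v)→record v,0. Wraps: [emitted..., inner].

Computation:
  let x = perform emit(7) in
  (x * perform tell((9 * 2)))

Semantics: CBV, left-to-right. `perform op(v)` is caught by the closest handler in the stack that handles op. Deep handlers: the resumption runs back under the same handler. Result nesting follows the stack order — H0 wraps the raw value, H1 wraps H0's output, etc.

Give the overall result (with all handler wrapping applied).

Answer: [7, (0, (18))]

Step-by-step:
emit(7) @ H1 ⇒ out+=7
tell(18) @ H0 ⇒ log+=18
H0 returns (0, (18))
H1 returns [7, (0, (18))]
= [7, (0, (18))]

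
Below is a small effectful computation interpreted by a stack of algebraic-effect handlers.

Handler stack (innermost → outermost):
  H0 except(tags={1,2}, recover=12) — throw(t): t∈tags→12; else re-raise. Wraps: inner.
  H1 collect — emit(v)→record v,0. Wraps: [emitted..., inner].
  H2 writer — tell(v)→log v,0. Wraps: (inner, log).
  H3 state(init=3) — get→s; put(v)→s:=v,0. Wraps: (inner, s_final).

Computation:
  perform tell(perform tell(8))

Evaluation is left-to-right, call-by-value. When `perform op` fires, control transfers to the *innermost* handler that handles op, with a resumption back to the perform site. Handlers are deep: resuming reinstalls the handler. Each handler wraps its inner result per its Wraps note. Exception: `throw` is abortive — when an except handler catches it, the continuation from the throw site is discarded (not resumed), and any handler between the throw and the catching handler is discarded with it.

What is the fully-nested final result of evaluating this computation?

Answer: (([0], (8, 0)), 3)

Evaluation trace:
tell(8) @ H2 ⇒ log+=8
tell(0) @ H2 ⇒ log+=0
H0 returns 0
H1 returns [0]
H2 returns ([0], (8, 0))
H3 returns (([0], (8, 0)), 3)
= (([0], (8, 0)), 3)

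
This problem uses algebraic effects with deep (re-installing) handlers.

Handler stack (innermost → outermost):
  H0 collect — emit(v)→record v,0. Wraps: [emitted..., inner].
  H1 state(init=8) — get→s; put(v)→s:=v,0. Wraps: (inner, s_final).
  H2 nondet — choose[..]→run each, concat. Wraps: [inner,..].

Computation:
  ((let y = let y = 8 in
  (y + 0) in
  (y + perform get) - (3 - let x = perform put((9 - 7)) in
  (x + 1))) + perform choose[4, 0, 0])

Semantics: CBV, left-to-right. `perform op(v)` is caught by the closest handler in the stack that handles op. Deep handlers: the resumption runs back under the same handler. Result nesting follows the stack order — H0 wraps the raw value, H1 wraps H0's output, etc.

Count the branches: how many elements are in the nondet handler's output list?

Working:
get @ H1 ⇒ 8
put(2) @ H1 ⇒ s:=2
choose[4, 0, 0] @ H2
  branch[0] choose=4:
    H0 returns [18]
    H1 returns ([18], 2)
    H2 returns [([18], 2)]
  branch[1] choose=0:
    H0 returns [14]
    H1 returns ([14], 2)
    H2 returns [([14], 2)]
  branch[2] choose=0:
    H0 returns [14]
    H1 returns ([14], 2)
    H2 returns [([14], 2)]
= [([18], 2), ([14], 2), ([14], 2)]

Answer: 3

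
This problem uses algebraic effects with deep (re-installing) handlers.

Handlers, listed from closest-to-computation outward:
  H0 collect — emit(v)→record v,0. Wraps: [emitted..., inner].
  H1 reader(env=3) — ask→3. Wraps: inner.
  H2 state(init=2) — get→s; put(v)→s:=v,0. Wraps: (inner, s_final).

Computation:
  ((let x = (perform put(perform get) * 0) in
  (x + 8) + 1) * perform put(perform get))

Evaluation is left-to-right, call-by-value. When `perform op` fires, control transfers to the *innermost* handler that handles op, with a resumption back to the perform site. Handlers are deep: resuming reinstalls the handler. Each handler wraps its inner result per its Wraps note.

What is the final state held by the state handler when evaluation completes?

Answer: 2

Evaluation trace:
get @ H2 ⇒ 2
put(2) @ H2 ⇒ s:=2
get @ H2 ⇒ 2
put(2) @ H2 ⇒ s:=2
H0 returns [0]
H1 returns [0]
H2 returns ([0], 2)
= ([0], 2)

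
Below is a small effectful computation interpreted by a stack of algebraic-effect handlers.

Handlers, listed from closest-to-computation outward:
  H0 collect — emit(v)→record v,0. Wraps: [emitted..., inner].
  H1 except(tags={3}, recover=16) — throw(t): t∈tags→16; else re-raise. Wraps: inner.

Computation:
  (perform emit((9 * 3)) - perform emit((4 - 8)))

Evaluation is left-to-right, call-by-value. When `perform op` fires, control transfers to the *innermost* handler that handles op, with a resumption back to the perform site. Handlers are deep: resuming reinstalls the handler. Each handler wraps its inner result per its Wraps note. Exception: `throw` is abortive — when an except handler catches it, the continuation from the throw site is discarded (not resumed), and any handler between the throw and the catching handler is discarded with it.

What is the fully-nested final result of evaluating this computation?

Answer: [27, -4, 0]

Step-by-step:
emit(27) @ H0 ⇒ out+=27
emit(-4) @ H0 ⇒ out+=-4
H0 returns [27, -4, 0]
H1 returns [27, -4, 0]
= [27, -4, 0]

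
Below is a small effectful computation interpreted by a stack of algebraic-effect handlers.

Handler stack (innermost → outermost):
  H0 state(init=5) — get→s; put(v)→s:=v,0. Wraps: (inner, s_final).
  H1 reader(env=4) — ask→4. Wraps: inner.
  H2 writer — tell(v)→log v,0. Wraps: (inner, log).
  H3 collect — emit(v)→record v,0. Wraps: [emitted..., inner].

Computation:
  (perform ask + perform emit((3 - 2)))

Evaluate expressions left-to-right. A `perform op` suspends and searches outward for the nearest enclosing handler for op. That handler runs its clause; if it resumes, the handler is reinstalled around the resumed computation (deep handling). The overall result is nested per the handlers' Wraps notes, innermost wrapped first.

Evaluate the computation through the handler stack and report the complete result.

Evaluation trace:
ask @ H1 ⇒ 4
emit(1) @ H3 ⇒ out+=1
H0 returns (4, 5)
H1 returns (4, 5)
H2 returns ((4, 5), ())
H3 returns [1, ((4, 5), ())]
= [1, ((4, 5), ())]

Answer: [1, ((4, 5), ())]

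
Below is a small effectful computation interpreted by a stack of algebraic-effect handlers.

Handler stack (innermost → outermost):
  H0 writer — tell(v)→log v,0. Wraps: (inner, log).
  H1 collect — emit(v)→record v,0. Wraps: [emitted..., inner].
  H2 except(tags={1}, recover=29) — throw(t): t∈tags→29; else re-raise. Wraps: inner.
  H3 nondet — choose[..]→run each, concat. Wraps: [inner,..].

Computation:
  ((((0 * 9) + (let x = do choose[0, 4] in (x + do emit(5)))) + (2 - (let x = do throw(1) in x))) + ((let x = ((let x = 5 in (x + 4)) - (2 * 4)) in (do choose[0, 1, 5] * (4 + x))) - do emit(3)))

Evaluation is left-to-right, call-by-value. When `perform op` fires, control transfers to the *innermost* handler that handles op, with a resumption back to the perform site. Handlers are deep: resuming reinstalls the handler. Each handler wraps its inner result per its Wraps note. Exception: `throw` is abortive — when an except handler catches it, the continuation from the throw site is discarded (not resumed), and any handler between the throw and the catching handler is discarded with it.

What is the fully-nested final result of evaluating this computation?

Answer: [29, 29]

Step-by-step:
choose[0, 4] @ H3
  branch[0] choose=0:
    emit(5) @ H1 ⇒ out+=5
    throw(1) @ H2 caught ⇒ 29
    H3 returns [29]
  branch[1] choose=4:
    emit(5) @ H1 ⇒ out+=5
    throw(1) @ H2 caught ⇒ 29
    H3 returns [29]
= [29, 29]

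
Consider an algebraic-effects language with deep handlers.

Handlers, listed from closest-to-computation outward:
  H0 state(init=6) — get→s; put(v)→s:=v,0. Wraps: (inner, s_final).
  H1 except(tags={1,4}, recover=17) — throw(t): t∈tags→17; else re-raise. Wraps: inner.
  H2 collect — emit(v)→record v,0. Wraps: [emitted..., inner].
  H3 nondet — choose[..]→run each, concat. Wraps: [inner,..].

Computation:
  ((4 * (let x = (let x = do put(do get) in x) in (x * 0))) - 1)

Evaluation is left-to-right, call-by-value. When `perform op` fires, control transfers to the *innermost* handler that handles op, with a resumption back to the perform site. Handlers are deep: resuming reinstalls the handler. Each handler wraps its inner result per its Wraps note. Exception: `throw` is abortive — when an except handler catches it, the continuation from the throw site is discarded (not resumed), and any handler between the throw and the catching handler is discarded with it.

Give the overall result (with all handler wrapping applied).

Answer: [[(-1, 6)]]

Step-by-step:
get @ H0 ⇒ 6
put(6) @ H0 ⇒ s:=6
H0 returns (-1, 6)
H1 returns (-1, 6)
H2 returns [(-1, 6)]
H3 returns [[(-1, 6)]]
= [[(-1, 6)]]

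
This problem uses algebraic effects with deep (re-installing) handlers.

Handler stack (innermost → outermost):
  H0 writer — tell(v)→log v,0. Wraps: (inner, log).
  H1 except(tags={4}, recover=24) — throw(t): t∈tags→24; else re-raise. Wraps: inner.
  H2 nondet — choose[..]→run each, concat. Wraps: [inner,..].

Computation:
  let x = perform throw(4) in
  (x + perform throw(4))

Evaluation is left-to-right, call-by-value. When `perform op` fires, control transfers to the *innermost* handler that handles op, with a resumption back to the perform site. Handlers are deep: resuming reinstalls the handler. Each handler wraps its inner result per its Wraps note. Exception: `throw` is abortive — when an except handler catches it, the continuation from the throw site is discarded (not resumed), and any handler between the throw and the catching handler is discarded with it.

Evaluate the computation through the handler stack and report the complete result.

Answer: [24]

Step-by-step:
throw(4) @ H1 caught ⇒ 24
H2 returns [24]
= [24]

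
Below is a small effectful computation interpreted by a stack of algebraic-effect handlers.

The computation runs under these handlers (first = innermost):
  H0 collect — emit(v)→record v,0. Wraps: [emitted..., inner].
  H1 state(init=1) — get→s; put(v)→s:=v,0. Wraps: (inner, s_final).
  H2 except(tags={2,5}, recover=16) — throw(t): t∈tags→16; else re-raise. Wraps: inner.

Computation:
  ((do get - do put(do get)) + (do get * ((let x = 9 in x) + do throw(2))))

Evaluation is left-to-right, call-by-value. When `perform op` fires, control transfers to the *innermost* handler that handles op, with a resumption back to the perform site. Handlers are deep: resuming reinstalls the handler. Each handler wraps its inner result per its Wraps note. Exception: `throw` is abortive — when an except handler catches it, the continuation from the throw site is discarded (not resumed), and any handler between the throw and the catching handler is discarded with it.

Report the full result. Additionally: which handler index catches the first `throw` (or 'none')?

Working:
get @ H1 ⇒ 1
get @ H1 ⇒ 1
put(1) @ H1 ⇒ s:=1
get @ H1 ⇒ 1
throw(2) @ H2 caught ⇒ 16
= 16

Answer: 16 ; first throw caught by: H2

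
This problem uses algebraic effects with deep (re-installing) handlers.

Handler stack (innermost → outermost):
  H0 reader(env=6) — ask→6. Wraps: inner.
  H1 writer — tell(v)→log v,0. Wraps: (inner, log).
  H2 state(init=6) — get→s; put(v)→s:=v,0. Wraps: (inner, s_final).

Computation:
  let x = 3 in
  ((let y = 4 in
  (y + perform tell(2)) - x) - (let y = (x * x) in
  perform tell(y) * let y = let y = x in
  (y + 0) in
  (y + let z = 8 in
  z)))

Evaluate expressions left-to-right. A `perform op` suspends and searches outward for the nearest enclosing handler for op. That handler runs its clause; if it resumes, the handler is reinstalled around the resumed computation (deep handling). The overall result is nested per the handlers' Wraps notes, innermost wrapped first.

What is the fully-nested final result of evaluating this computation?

Step-by-step:
tell(2) @ H1 ⇒ log+=2
tell(9) @ H1 ⇒ log+=9
H0 returns 1
H1 returns (1, (2, 9))
H2 returns ((1, (2, 9)), 6)
= ((1, (2, 9)), 6)

Answer: ((1, (2, 9)), 6)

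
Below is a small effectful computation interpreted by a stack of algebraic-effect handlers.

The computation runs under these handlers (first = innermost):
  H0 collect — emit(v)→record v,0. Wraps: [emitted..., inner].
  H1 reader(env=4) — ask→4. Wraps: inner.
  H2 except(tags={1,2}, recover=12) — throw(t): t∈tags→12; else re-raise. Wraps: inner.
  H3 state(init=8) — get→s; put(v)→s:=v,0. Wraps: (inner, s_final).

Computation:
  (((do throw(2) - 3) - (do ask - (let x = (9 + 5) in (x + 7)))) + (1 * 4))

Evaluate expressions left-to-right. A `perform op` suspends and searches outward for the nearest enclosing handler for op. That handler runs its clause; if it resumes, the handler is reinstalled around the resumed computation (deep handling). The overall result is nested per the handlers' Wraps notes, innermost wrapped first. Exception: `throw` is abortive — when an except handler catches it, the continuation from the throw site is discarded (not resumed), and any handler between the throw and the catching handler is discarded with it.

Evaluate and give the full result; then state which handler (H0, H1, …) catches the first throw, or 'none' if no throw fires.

Working:
throw(2) @ H2 caught ⇒ 12
H3 returns (12, 8)
= (12, 8)

Answer: (12, 8) ; first throw caught by: H2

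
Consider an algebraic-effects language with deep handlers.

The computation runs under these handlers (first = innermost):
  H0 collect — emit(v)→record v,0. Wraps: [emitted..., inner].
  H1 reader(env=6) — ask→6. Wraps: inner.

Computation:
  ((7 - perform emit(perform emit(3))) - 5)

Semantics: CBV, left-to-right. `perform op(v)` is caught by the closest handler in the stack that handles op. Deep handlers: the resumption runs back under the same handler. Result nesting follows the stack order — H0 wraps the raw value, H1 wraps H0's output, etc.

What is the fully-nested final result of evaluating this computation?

Step-by-step:
emit(3) @ H0 ⇒ out+=3
emit(0) @ H0 ⇒ out+=0
H0 returns [3, 0, 2]
H1 returns [3, 0, 2]
= [3, 0, 2]

Answer: [3, 0, 2]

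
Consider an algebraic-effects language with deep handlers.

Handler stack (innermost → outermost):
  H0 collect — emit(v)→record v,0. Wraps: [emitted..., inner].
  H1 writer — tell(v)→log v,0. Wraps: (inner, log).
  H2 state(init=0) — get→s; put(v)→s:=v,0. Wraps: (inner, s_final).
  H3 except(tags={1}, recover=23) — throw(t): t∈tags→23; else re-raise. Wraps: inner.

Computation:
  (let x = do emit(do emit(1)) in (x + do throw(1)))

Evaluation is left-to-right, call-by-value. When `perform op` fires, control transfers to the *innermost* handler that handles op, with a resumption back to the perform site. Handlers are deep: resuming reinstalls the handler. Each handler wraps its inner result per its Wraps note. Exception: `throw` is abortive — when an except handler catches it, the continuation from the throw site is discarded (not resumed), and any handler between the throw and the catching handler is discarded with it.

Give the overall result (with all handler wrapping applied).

Answer: 23

Working:
emit(1) @ H0 ⇒ out+=1
emit(0) @ H0 ⇒ out+=0
throw(1) @ H3 caught ⇒ 23
= 23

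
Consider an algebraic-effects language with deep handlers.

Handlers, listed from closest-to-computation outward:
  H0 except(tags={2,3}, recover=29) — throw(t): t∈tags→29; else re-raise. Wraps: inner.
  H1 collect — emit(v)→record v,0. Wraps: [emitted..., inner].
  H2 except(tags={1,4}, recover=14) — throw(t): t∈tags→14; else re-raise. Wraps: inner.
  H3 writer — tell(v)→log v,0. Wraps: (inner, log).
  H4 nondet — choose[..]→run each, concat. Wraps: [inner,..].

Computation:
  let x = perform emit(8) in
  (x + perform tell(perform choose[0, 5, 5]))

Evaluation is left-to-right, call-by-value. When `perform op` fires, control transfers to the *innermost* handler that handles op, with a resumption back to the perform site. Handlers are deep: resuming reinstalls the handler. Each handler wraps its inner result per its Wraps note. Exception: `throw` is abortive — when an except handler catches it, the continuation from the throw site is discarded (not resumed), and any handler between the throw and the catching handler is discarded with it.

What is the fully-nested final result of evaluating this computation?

Answer: [([8, 0], (0)), ([8, 0], (5)), ([8, 0], (5))]

Evaluation trace:
emit(8) @ H1 ⇒ out+=8
choose[0, 5, 5] @ H4
  branch[0] choose=0:
    tell(0) @ H3 ⇒ log+=0
    H0 returns 0
    H1 returns [8, 0]
    H2 returns [8, 0]
    H3 returns ([8, 0], (0))
    H4 returns [([8, 0], (0))]
  branch[1] choose=5:
    tell(5) @ H3 ⇒ log+=5
    H0 returns 0
    H1 returns [8, 0]
    H2 returns [8, 0]
    H3 returns ([8, 0], (5))
    H4 returns [([8, 0], (5))]
  branch[2] choose=5:
    tell(5) @ H3 ⇒ log+=5
    H0 returns 0
    H1 returns [8, 0]
    H2 returns [8, 0]
    H3 returns ([8, 0], (5))
    H4 returns [([8, 0], (5))]
= [([8, 0], (0)), ([8, 0], (5)), ([8, 0], (5))]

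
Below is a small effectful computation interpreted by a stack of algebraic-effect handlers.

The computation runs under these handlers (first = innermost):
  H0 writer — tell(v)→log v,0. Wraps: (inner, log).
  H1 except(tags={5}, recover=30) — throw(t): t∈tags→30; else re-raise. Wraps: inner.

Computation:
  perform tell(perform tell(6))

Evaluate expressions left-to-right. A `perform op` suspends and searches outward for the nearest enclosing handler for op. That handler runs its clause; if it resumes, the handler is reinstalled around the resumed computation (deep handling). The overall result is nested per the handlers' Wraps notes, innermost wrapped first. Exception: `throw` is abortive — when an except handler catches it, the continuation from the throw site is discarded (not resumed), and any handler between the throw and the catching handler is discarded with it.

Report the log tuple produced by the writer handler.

Evaluation trace:
tell(6) @ H0 ⇒ log+=6
tell(0) @ H0 ⇒ log+=0
H0 returns (0, (6, 0))
H1 returns (0, (6, 0))
= (0, (6, 0))

Answer: (6, 0)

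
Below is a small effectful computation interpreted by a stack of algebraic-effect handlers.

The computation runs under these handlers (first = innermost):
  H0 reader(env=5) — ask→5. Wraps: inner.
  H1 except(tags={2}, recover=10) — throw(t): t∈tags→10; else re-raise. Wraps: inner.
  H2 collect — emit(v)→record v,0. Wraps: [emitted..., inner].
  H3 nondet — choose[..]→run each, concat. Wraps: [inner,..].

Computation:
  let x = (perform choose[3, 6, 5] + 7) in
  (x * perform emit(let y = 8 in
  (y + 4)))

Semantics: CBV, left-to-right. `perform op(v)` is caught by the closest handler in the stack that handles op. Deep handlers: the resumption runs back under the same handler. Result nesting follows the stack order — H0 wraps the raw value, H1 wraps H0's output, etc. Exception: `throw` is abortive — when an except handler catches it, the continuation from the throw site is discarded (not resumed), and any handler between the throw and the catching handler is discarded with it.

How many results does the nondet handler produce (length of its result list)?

Working:
choose[3, 6, 5] @ H3
  branch[0] choose=3:
    emit(12) @ H2 ⇒ out+=12
    H0 returns 0
    H1 returns 0
    H2 returns [12, 0]
    H3 returns [[12, 0]]
  branch[1] choose=6:
    emit(12) @ H2 ⇒ out+=12
    H0 returns 0
    H1 returns 0
    H2 returns [12, 0]
    H3 returns [[12, 0]]
  branch[2] choose=5:
    emit(12) @ H2 ⇒ out+=12
    H0 returns 0
    H1 returns 0
    H2 returns [12, 0]
    H3 returns [[12, 0]]
= [[12, 0], [12, 0], [12, 0]]

Answer: 3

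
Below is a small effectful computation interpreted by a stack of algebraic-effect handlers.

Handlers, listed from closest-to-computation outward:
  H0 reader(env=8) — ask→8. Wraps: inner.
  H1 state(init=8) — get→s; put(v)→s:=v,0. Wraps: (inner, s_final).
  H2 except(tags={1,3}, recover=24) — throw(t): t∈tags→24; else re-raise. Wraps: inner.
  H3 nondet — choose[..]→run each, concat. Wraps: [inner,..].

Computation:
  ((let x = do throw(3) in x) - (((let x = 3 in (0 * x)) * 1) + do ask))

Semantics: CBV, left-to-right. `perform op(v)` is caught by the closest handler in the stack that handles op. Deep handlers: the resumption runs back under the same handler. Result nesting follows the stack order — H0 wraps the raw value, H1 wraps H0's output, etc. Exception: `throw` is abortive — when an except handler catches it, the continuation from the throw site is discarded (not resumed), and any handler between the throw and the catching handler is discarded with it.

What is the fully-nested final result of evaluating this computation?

Answer: [24]

Step-by-step:
throw(3) @ H2 caught ⇒ 24
H3 returns [24]
= [24]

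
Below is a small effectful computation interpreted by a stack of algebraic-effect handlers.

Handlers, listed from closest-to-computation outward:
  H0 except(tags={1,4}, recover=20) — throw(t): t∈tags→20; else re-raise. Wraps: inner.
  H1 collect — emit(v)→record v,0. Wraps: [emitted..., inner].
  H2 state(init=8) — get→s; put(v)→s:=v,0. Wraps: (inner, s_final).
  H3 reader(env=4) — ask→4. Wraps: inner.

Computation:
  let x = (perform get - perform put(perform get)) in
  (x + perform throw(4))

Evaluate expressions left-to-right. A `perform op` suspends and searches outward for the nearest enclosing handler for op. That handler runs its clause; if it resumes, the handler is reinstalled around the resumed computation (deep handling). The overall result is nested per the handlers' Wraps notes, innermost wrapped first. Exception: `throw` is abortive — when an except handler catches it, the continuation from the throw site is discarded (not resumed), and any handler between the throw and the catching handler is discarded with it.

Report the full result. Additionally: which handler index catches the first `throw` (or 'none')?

Answer: ([20], 8) ; first throw caught by: H0

Step-by-step:
get @ H2 ⇒ 8
get @ H2 ⇒ 8
put(8) @ H2 ⇒ s:=8
throw(4) @ H0 caught ⇒ 20
H1 returns [20]
H2 returns ([20], 8)
H3 returns ([20], 8)
= ([20], 8)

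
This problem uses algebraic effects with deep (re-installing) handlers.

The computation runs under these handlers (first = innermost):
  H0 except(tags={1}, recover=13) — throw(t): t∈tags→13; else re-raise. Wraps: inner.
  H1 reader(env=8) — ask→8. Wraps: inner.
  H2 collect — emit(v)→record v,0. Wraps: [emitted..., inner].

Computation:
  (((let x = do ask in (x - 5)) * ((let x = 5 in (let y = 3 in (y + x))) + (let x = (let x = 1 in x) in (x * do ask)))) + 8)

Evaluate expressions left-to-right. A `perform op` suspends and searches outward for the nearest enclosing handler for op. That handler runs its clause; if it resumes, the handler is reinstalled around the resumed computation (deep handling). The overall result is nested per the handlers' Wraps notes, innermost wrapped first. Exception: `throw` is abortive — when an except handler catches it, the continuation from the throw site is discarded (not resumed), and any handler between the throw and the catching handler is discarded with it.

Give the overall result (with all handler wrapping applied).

Answer: [56]

Working:
ask @ H1 ⇒ 8
ask @ H1 ⇒ 8
H0 returns 56
H1 returns 56
H2 returns [56]
= [56]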